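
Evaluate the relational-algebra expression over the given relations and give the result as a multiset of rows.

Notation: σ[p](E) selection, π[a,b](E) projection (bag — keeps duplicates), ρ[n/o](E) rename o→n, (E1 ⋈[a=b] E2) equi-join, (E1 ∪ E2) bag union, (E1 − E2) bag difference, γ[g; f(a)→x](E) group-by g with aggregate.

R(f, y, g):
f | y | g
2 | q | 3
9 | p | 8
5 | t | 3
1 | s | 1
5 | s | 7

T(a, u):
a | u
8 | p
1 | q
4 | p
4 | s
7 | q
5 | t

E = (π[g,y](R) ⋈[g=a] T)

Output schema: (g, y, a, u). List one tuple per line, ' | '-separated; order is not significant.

Per-node cardinality:
  R → 5
  π[g,y](R) → 5
  T → 6
  (π[g,y](R) ⋈[g=a] T) → 3

== RESULT ==
g | y | a | u
1 | s | 1 | q
7 | s | 7 | q
8 | p | 8 | p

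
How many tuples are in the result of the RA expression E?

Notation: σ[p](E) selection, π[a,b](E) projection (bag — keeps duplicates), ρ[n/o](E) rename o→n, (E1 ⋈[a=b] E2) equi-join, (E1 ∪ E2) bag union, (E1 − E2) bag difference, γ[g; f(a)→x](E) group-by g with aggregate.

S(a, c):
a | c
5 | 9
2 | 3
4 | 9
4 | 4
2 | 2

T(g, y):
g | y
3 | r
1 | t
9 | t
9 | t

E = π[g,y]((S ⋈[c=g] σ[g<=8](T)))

Per-node cardinality:
  S → 5
  T → 4
  σ[g<=8](T) → 2
  (S ⋈[c=g] σ[g<=8](T)) → 1
  π[g,y]((S ⋈[c=g] σ[g<=8](T))) → 1

|E| = 1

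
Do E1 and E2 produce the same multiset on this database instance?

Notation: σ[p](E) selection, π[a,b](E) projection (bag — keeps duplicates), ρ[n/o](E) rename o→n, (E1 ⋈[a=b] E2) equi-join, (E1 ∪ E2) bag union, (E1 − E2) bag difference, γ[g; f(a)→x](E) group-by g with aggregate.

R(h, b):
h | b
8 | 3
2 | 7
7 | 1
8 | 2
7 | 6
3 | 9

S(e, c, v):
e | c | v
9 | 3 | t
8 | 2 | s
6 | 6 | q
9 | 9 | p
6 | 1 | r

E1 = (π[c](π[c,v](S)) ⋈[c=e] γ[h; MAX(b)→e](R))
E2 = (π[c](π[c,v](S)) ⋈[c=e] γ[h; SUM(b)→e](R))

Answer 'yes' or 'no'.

E1 row counts bottom-up:
  S → 5
  π[c,v](S) → 5
  π[c](π[c,v](S)) → 5
  R → 6
  γ[h; MAX(b)→e](R) → 4
  (π[c](π[c,v](S)) ⋈[c=e] γ[h; MAX(b)→e](R)) → 3
E2 row counts bottom-up:
  S → 5
  π[c,v](S) → 5
  π[c](π[c,v](S)) → 5
  R → 6
  γ[h; SUM(b)→e](R) → 4
  (π[c](π[c,v](S)) ⋈[c=e] γ[h; SUM(b)→e](R)) → 1

E1 result:
c | h | e
3 | 8 | 3
6 | 7 | 6
9 | 3 | 9
E2 result:
c | h | e
9 | 3 | 9
Witness: (3, 8, 3) appears 1× in E1 but 0× in E2.

no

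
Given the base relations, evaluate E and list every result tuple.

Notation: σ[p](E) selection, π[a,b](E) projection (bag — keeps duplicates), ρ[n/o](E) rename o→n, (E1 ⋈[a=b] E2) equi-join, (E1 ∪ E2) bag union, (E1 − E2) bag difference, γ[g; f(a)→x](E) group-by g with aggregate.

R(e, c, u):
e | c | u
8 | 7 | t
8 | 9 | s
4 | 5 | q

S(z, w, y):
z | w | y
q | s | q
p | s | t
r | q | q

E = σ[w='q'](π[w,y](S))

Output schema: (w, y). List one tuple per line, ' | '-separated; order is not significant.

Stepwise |·|:
  S → 3
  π[w,y](S) → 3
  σ[w='q'](π[w,y](S)) → 1

== RESULT ==
w | y
q | q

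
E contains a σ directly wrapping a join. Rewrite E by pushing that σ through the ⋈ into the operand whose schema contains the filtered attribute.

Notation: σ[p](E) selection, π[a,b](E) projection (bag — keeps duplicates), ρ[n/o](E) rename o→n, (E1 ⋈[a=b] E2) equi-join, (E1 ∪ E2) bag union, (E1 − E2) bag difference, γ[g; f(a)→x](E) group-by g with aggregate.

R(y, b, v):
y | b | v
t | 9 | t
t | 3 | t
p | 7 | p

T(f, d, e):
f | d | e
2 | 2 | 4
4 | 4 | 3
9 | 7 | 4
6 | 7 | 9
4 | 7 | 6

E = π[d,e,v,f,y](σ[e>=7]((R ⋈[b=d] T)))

σ filters on e, owned by the right side.
E' = π[d,e,v,f,y]((R ⋈[b=d] σ[e>=7](T)))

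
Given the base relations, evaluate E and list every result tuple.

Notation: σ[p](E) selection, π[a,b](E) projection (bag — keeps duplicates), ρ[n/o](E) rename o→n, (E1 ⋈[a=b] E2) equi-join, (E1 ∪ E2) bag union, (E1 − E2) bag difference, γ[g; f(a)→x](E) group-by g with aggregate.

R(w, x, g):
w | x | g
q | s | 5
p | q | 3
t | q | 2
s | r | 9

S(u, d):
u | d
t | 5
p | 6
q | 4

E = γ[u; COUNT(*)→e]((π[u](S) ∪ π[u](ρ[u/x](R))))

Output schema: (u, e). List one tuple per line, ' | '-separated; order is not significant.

Subexpression sizes:
  S → 3
  π[u](S) → 3
  R → 4
  ρ[u/x](R) → 4
  π[u](ρ[u/x](R)) → 4
  (π[u](S) ∪ π[u](ρ[u/x](R))) → 7
  γ[u; COUNT(*)→e]((π[u](S) ∪ π[u](ρ[u/x](R)))) → 5

== RESULT ==
u | e
p | 1
q | 3
r | 1
s | 1
t | 1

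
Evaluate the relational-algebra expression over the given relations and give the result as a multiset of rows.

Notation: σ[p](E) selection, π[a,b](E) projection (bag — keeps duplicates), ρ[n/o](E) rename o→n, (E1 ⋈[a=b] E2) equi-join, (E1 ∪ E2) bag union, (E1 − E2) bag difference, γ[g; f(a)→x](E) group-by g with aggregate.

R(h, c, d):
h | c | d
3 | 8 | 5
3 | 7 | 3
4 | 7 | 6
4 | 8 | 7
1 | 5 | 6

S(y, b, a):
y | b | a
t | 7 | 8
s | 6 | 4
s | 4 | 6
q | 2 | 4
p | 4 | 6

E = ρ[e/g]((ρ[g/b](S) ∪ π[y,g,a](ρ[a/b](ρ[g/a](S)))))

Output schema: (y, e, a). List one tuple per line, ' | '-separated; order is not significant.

Per-node cardinality:
  S → 5
  ρ[g/b](S) → 5
  S → 5
  ρ[g/a](S) → 5
  ρ[a/b](ρ[g/a](S)) → 5
  π[y,g,a](ρ[a/b](ρ[g/a](S))) → 5
  (ρ[g/b](S) ∪ π[y,g,a](ρ[a/b](ρ[g/a](S)))) → 10
  ρ[e/g]((ρ[g/b](S) ∪ π[y,g,a](ρ[a/b](ρ[g/a](S))))) → 10

== RESULT ==
y | e | a
p | 4 | 6
p | 6 | 4
q | 2 | 4
q | 4 | 2
s | 4 | 6
s | 4 | 6
s | 6 | 4
s | 6 | 4
t | 7 | 8
t | 8 | 7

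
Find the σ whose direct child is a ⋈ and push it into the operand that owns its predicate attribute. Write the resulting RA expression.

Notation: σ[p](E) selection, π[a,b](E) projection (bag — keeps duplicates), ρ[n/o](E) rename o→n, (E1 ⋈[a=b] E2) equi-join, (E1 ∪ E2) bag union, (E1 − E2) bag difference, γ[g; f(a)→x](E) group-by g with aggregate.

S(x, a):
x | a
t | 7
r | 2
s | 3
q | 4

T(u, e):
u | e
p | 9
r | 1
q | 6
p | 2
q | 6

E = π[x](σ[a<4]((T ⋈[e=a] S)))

σ filters on a, owned by the right side.
E' = π[x]((T ⋈[e=a] σ[a<4](S)))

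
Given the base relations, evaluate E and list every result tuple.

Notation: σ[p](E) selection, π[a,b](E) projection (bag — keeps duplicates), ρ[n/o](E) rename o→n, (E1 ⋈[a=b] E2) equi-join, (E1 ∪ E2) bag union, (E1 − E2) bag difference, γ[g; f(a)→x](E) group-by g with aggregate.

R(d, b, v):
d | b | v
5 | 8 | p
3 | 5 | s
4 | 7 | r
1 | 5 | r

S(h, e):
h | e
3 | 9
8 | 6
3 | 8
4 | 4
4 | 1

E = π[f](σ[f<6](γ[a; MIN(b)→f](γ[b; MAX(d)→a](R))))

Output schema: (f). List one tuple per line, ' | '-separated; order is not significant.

Per-node cardinality:
  R → 4
  γ[b; MAX(d)→a](R) → 3
  γ[a; MIN(b)→f](γ[b; MAX(d)→a](R)) → 3
  σ[f<6](γ[a; MIN(b)→f](γ[b; MAX(d)→a](R))) → 1
  π[f](σ[f<6](γ[a; MIN(b)→f](γ[b; MAX(d)→a](R)))) → 1

== RESULT ==
f
5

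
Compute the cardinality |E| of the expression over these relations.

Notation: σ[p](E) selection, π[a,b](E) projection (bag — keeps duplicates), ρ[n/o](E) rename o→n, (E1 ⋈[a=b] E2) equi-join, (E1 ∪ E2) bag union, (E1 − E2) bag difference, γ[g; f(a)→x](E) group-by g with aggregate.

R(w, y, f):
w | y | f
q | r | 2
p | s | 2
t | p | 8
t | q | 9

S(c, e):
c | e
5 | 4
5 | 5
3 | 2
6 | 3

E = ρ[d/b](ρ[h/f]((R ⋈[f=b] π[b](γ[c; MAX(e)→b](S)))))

Per-node cardinality:
  R → 4
  S → 4
  γ[c; MAX(e)→b](S) → 3
  π[b](γ[c; MAX(e)→b](S)) → 3
  (R ⋈[f=b] π[b](γ[c; MAX(e)→b](S))) → 2
  ρ[h/f]((R ⋈[f=b] π[b](γ[c; MAX(e)→b](S)))) → 2
  ρ[d/b](ρ[h/f]((R ⋈[f=b] π[b](γ[c; MAX(e)→b](S))))) → 2

|E| = 2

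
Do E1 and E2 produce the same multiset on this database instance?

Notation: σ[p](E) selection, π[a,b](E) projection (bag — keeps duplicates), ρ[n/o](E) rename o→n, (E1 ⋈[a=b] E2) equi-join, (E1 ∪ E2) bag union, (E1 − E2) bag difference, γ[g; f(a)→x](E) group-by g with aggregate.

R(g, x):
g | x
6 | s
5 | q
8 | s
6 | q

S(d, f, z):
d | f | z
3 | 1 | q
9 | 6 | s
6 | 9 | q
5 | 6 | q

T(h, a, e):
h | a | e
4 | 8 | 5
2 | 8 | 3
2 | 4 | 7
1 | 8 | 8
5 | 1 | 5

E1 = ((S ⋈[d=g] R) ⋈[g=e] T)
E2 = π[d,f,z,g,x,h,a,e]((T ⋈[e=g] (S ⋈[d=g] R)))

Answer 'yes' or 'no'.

E1 row counts bottom-up:
  S → 4
  R → 4
  (S ⋈[d=g] R) → 3
  T → 5
  ((S ⋈[d=g] R) ⋈[g=e] T) → 2
E2 row counts bottom-up:
  T → 5
  S → 4
  R → 4
  (S ⋈[d=g] R) → 3
  (T ⋈[e=g] (S ⋈[d=g] R)) → 2
  π[d,f,z,g,x,h,a,e]((T ⋈[e=g] (S ⋈[d=g] R))) → 2

E1 and E2 produce the same multiset:
d | f | z | g | x | h | a | e
5 | 6 | q | 5 | q | 4 | 8 | 5
5 | 6 | q | 5 | q | 5 | 1 | 5

yes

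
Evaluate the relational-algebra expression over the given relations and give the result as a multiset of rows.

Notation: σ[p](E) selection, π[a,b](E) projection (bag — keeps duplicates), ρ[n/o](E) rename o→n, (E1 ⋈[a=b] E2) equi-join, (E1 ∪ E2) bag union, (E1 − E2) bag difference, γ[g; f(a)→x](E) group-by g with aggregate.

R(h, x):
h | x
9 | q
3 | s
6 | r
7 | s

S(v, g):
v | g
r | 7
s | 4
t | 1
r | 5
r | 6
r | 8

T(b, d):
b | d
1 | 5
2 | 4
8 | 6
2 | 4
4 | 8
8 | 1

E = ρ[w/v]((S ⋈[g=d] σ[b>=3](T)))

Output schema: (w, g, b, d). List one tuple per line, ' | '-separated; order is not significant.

Row counts bottom-up:
  S → 6
  T → 6
  σ[b>=3](T) → 3
  (S ⋈[g=d] σ[b>=3](T)) → 3
  ρ[w/v]((S ⋈[g=d] σ[b>=3](T))) → 3

== RESULT ==
w | g | b | d
r | 6 | 8 | 6
r | 8 | 4 | 8
t | 1 | 8 | 1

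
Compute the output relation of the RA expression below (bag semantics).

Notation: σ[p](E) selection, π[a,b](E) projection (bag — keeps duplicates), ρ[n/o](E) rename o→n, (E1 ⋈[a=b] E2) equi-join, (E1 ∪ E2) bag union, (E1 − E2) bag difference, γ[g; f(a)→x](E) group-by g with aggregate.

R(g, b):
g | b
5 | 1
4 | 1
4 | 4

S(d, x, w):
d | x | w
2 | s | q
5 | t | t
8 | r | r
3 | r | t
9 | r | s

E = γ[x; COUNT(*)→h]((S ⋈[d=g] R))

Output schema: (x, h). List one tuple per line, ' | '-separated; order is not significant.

Subexpression sizes:
  S → 5
  R → 3
  (S ⋈[d=g] R) → 1
  γ[x; COUNT(*)→h]((S ⋈[d=g] R)) → 1

== RESULT ==
x | h
t | 1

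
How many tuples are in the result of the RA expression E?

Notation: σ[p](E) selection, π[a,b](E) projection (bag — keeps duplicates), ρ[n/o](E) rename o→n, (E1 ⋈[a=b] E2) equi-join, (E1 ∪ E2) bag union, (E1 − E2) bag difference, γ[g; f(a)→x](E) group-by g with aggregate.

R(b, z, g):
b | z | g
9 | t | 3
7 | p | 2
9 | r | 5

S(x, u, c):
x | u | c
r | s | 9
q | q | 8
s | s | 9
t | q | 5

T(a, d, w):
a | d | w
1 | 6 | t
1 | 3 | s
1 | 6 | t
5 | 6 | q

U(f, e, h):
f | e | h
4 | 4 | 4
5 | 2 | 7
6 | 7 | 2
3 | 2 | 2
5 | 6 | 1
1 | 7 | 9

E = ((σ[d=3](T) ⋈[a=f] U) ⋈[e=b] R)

Row counts bottom-up:
  T → 4
  σ[d=3](T) → 1
  U → 6
  (σ[d=3](T) ⋈[a=f] U) → 1
  R → 3
  ((σ[d=3](T) ⋈[a=f] U) ⋈[e=b] R) → 1

|E| = 1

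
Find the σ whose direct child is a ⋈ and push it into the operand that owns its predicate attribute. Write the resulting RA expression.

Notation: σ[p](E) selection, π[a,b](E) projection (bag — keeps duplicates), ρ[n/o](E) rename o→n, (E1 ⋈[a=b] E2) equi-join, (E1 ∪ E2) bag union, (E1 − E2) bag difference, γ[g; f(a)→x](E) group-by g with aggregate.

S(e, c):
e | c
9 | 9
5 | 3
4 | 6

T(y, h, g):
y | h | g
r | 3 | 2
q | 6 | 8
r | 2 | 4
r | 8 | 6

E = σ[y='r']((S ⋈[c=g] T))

σ filters on y, owned by the right side.
E' = (S ⋈[c=g] σ[y='r'](T))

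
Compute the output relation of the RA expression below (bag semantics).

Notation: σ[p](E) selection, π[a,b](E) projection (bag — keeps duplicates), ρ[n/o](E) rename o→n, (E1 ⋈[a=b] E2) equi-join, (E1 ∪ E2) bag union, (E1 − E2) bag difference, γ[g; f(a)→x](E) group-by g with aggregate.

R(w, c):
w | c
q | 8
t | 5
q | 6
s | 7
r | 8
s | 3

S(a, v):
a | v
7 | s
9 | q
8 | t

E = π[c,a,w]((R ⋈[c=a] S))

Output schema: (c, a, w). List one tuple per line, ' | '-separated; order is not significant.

Subexpression sizes:
  R → 6
  S → 3
  (R ⋈[c=a] S) → 3
  π[c,a,w]((R ⋈[c=a] S)) → 3

== RESULT ==
c | a | w
7 | 7 | s
8 | 8 | q
8 | 8 | r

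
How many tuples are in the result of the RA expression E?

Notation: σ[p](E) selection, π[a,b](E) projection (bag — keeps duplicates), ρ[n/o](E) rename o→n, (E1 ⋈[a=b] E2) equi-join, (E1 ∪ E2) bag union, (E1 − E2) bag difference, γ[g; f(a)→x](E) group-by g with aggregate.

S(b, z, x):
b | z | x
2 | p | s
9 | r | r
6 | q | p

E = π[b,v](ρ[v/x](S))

Subexpression sizes:
  S → 3
  ρ[v/x](S) → 3
  π[b,v](ρ[v/x](S)) → 3

|E| = 3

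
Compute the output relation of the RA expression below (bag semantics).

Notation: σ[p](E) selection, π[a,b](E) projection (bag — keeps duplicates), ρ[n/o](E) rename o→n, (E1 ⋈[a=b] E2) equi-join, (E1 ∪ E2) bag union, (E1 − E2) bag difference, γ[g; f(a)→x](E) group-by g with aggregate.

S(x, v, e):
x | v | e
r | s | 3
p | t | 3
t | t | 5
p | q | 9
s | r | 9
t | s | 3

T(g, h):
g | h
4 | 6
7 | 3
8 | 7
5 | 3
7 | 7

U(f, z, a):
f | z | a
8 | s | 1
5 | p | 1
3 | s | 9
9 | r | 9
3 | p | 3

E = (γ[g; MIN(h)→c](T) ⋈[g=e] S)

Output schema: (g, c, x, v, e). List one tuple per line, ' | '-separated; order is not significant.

Row counts bottom-up:
  T → 5
  γ[g; MIN(h)→c](T) → 4
  S → 6
  (γ[g; MIN(h)→c](T) ⋈[g=e] S) → 1

== RESULT ==
g | c | x | v | e
5 | 3 | t | t | 5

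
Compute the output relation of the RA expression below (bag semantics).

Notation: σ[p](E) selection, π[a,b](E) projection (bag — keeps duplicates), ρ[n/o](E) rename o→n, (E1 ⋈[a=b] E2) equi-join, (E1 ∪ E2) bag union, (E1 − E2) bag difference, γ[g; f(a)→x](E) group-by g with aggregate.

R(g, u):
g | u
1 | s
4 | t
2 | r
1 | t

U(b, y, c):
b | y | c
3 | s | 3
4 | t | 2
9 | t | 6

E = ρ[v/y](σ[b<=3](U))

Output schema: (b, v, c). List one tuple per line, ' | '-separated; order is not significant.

Subexpression sizes:
  U → 3
  σ[b<=3](U) → 1
  ρ[v/y](σ[b<=3](U)) → 1

== RESULT ==
b | v | c
3 | s | 3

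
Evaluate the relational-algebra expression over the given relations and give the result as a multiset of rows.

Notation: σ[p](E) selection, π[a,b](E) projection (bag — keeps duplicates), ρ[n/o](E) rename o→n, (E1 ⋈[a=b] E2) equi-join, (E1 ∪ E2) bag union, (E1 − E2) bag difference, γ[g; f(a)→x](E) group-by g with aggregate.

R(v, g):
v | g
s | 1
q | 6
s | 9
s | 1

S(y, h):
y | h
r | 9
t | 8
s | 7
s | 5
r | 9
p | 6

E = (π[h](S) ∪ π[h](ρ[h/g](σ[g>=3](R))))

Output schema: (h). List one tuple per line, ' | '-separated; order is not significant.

Stepwise |·|:
  S → 6
  π[h](S) → 6
  R → 4
  σ[g>=3](R) → 2
  ρ[h/g](σ[g>=3](R)) → 2
  π[h](ρ[h/g](σ[g>=3](R))) → 2
  (π[h](S) ∪ π[h](ρ[h/g](σ[g>=3](R)))) → 8

== RESULT ==
h
5
6
6
7
8
9
9
9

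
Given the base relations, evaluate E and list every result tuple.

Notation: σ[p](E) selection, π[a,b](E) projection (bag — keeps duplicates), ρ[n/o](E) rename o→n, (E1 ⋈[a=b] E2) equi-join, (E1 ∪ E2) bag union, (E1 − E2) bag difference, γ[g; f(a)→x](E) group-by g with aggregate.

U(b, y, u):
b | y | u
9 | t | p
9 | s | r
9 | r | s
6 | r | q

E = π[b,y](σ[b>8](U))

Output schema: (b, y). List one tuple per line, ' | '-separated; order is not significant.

Row counts bottom-up:
  U → 4
  σ[b>8](U) → 3
  π[b,y](σ[b>8](U)) → 3

== RESULT ==
b | y
9 | r
9 | s
9 | t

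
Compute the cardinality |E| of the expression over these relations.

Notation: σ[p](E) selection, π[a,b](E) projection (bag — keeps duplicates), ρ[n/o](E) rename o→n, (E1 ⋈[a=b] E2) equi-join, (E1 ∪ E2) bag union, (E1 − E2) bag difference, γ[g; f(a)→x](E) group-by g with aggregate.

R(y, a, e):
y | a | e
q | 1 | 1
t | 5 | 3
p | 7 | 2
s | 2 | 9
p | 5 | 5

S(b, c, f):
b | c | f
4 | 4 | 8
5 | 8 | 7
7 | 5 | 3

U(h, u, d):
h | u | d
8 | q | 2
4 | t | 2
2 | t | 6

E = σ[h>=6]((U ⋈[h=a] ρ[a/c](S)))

Row counts bottom-up:
  U → 3
  S → 3
  ρ[a/c](S) → 3
  (U ⋈[h=a] ρ[a/c](S)) → 2
  σ[h>=6]((U ⋈[h=a] ρ[a/c](S))) → 1

|E| = 1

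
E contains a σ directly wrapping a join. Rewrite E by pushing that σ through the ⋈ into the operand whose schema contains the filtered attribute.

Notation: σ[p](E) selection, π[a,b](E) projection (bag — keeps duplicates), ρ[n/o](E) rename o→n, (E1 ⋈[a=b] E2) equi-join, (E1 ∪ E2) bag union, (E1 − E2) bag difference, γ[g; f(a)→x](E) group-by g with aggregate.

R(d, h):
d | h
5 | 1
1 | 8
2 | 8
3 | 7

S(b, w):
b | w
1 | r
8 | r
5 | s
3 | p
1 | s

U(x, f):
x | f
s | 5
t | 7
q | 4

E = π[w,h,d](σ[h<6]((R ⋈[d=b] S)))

σ filters on h, owned by the left side.
E' = π[w,h,d]((σ[h<6](R) ⋈[d=b] S))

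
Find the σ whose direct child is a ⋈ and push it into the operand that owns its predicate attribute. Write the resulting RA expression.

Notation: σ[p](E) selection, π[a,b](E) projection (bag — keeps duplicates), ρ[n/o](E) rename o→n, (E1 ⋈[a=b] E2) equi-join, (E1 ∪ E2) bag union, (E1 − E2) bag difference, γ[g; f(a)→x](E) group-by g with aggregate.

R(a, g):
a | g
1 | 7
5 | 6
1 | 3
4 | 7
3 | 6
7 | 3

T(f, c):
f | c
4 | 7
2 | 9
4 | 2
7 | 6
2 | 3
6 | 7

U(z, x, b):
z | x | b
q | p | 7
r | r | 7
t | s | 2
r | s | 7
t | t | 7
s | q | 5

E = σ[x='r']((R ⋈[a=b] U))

σ filters on x, owned by the right side.
E' = (R ⋈[a=b] σ[x='r'](U))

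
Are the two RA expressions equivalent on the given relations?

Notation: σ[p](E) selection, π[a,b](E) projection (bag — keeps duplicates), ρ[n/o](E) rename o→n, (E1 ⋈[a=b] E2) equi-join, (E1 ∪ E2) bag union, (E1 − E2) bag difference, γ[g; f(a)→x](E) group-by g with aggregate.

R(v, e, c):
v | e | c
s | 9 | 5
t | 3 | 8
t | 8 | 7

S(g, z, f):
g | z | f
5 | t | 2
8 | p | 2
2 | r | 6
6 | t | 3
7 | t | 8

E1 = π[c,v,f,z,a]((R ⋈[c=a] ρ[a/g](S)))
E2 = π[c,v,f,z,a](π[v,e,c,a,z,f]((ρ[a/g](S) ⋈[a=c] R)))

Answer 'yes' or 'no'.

E1 row counts bottom-up:
  R → 3
  S → 5
  ρ[a/g](S) → 5
  (R ⋈[c=a] ρ[a/g](S)) → 3
  π[c,v,f,z,a]((R ⋈[c=a] ρ[a/g](S))) → 3
E2 row counts bottom-up:
  S → 5
  ρ[a/g](S) → 5
  R → 3
  (ρ[a/g](S) ⋈[a=c] R) → 3
  π[v,e,c,a,z,f]((ρ[a/g](S) ⋈[a=c] R)) → 3
  π[c,v,f,z,a](π[v,e,c,a,z,f]((ρ[a/g](S) ⋈[a=c] R))) → 3

E1 and E2 produce the same multiset:
c | v | f | z | a
5 | s | 2 | t | 5
7 | t | 8 | t | 7
8 | t | 2 | p | 8

yes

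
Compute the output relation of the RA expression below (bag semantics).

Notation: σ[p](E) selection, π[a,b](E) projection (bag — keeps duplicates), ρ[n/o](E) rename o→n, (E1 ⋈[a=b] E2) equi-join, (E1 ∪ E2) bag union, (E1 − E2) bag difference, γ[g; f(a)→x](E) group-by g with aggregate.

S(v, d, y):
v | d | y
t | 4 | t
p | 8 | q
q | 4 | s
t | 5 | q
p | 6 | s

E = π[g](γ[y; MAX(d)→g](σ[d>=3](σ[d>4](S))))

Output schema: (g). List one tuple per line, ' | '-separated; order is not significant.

Row counts bottom-up:
  S → 5
  σ[d>4](S) → 3
  σ[d>=3](σ[d>4](S)) → 3
  γ[y; MAX(d)→g](σ[d>=3](σ[d>4](S))) → 2
  π[g](γ[y; MAX(d)→g](σ[d>=3](σ[d>4](S)))) → 2

== RESULT ==
g
6
8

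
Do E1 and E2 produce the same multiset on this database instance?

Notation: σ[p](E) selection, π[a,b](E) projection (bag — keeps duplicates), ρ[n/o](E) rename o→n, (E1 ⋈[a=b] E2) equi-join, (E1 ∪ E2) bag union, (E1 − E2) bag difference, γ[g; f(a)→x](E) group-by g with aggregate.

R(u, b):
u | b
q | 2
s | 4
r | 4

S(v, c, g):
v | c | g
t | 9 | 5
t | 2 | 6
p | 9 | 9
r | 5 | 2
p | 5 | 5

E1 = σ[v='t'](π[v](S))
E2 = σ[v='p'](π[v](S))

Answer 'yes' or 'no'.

E1 per-node cardinality:
  S → 5
  π[v](S) → 5
  σ[v='t'](π[v](S)) → 2
E2 per-node cardinality:
  S → 5
  π[v](S) → 5
  σ[v='p'](π[v](S)) → 2

E1 result:
v
t
t
E2 result:
v
p
p
Witness: ('p',) appears 0× in E1 but 2× in E2.

no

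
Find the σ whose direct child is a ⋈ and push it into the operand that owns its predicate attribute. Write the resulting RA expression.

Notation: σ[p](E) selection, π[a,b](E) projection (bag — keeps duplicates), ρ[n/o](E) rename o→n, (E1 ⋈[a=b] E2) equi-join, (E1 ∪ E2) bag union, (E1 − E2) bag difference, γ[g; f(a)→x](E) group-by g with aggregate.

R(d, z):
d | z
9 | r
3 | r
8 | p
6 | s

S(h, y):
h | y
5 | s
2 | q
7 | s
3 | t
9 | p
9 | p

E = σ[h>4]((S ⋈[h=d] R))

σ filters on h, owned by the left side.
E' = (σ[h>4](S) ⋈[h=d] R)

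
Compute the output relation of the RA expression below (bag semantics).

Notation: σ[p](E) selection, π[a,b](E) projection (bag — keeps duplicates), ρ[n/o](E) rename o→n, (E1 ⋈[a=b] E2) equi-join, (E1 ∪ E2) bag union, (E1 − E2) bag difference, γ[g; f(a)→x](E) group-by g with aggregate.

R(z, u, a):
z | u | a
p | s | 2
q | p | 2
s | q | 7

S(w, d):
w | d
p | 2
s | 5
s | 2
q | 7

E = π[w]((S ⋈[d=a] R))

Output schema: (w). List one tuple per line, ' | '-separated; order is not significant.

Stepwise |·|:
  S → 4
  R → 3
  (S ⋈[d=a] R) → 5
  π[w]((S ⋈[d=a] R)) → 5

== RESULT ==
w
p
p
q
s
s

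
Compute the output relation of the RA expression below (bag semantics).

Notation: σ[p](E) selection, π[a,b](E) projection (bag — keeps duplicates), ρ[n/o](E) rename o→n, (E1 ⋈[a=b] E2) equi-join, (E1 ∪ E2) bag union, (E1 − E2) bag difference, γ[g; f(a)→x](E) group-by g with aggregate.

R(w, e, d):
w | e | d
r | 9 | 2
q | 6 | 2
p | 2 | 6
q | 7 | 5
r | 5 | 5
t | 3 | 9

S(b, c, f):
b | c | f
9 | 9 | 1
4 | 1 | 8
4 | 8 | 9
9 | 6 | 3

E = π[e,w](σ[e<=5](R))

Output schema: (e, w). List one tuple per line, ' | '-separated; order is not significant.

Stepwise |·|:
  R → 6
  σ[e<=5](R) → 3
  π[e,w](σ[e<=5](R)) → 3

== RESULT ==
e | w
2 | p
3 | t
5 | r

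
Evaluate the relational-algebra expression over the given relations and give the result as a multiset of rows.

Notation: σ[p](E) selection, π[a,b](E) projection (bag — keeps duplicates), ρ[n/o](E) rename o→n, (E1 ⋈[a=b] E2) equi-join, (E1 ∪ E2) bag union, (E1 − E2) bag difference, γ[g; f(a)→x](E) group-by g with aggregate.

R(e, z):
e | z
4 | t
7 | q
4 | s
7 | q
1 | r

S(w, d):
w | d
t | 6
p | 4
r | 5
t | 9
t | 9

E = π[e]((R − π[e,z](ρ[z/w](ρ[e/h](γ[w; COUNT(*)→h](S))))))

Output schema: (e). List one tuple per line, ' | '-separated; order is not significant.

Row counts bottom-up:
  R → 5
  S → 5
  γ[w; COUNT(*)→h](S) → 3
  ρ[e/h](γ[w; COUNT(*)→h](S)) → 3
  ρ[z/w](ρ[e/h](γ[w; COUNT(*)→h](S))) → 3
  π[e,z](ρ[z/w](ρ[e/h](γ[w; COUNT(*)→h](S)))) → 3
  (R − π[e,z](ρ[z/w](ρ[e/h](γ[w; COUNT(*)→h](S))))) → 4
  π[e]((R − π[e,z](ρ[z/w](ρ[e/h](γ[w; COUNT(*)→h](S)))))) → 4

== RESULT ==
e
4
4
7
7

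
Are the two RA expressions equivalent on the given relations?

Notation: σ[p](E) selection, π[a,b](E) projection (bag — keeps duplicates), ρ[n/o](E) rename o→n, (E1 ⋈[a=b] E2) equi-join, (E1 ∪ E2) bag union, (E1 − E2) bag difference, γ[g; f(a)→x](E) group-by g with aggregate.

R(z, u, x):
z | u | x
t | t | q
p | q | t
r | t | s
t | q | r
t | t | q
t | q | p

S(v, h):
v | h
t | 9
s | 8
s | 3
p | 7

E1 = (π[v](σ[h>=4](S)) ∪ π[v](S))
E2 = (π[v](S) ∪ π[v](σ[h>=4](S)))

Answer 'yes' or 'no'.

E1 stepwise |·|:
  S → 4
  σ[h>=4](S) → 3
  π[v](σ[h>=4](S)) → 3
  S → 4
  π[v](S) → 4
  (π[v](σ[h>=4](S)) ∪ π[v](S)) → 7
E2 stepwise |·|:
  S → 4
  π[v](S) → 4
  S → 4
  σ[h>=4](S) → 3
  π[v](σ[h>=4](S)) → 3
  (π[v](S) ∪ π[v](σ[h>=4](S))) → 7

E1 and E2 produce the same multiset:
v
p
p
s
s
s
t
t

yes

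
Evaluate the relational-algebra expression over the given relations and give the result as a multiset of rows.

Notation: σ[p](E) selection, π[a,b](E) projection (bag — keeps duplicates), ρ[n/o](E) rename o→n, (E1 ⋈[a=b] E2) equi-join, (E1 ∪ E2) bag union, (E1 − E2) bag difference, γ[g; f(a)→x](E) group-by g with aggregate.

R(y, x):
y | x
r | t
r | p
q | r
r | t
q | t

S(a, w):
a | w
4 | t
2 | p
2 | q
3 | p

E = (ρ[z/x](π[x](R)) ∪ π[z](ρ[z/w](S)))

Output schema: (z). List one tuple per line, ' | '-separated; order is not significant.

Stepwise |·|:
  R → 5
  π[x](R) → 5
  ρ[z/x](π[x](R)) → 5
  S → 4
  ρ[z/w](S) → 4
  π[z](ρ[z/w](S)) → 4
  (ρ[z/x](π[x](R)) ∪ π[z](ρ[z/w](S))) → 9

== RESULT ==
z
p
p
p
q
r
t
t
t
t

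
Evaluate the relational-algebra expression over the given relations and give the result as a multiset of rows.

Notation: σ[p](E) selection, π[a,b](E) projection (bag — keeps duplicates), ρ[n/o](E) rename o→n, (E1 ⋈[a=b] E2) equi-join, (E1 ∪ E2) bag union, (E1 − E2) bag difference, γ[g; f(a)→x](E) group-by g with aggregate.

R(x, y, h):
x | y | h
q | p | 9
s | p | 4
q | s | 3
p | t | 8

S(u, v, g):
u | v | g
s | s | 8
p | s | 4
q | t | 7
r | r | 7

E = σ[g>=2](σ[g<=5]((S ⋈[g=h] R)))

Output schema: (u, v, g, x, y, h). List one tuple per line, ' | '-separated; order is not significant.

Per-node cardinality:
  S → 4
  R → 4
  (S ⋈[g=h] R) → 2
  σ[g<=5]((S ⋈[g=h] R)) → 1
  σ[g>=2](σ[g<=5]((S ⋈[g=h] R))) → 1

== RESULT ==
u | v | g | x | y | h
p | s | 4 | s | p | 4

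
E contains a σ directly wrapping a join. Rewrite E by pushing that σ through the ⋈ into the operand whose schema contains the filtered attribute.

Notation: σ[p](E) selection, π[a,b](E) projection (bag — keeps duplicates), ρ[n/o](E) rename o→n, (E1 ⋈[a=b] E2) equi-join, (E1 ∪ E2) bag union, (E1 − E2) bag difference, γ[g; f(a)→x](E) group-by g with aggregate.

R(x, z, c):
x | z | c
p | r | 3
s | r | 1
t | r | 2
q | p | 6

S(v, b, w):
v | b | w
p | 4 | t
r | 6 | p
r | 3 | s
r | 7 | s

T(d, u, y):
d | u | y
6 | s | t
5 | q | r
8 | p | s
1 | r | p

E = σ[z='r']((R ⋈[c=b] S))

σ filters on z, owned by the left side.
E' = (σ[z='r'](R) ⋈[c=b] S)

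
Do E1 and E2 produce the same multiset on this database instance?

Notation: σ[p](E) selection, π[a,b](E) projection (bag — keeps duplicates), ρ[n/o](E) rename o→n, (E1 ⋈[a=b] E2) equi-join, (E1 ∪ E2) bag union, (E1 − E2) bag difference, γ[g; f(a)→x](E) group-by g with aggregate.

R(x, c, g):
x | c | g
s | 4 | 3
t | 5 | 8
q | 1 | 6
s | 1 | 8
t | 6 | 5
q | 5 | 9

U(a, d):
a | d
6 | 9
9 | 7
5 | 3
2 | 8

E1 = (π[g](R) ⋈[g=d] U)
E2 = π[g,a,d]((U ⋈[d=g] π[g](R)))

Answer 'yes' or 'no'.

E1 subexpression sizes:
  R → 6
  π[g](R) → 6
  U → 4
  (π[g](R) ⋈[g=d] U) → 4
E2 subexpression sizes:
  U → 4
  R → 6
  π[g](R) → 6
  (U ⋈[d=g] π[g](R)) → 4
  π[g,a,d]((U ⋈[d=g] π[g](R))) → 4

E1 and E2 produce the same multiset:
g | a | d
3 | 5 | 3
8 | 2 | 8
8 | 2 | 8
9 | 6 | 9

yes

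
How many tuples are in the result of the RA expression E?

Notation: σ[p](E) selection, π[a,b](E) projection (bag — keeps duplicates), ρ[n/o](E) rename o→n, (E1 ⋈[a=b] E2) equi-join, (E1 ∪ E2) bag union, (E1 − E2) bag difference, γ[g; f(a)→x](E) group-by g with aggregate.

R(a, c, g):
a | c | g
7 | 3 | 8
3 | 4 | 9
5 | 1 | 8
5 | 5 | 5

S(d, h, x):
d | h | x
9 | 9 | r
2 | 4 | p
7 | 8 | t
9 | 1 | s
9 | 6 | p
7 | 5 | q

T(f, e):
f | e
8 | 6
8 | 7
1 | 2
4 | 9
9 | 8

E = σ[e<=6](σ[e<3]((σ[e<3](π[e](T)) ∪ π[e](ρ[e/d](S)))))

Row counts bottom-up:
  T → 5
  π[e](T) → 5
  σ[e<3](π[e](T)) → 1
  S → 6
  ρ[e/d](S) → 6
  π[e](ρ[e/d](S)) → 6
  (σ[e<3](π[e](T)) ∪ π[e](ρ[e/d](S))) → 7
  σ[e<3]((σ[e<3](π[e](T)) ∪ π[e](ρ[e/d](S)))) → 2
  σ[e<=6](σ[e<3]((σ[e<3](π[e](T)) ∪ π[e](ρ[e/d](S))))) → 2

|E| = 2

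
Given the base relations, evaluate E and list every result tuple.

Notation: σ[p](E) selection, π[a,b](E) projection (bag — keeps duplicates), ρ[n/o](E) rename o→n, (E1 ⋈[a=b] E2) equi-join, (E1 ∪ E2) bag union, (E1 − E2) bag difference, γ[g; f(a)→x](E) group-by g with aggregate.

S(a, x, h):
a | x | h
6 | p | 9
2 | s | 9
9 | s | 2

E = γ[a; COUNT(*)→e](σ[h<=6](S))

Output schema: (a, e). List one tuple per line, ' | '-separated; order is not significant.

Stepwise |·|:
  S → 3
  σ[h<=6](S) → 1
  γ[a; COUNT(*)→e](σ[h<=6](S)) → 1

== RESULT ==
a | e
9 | 1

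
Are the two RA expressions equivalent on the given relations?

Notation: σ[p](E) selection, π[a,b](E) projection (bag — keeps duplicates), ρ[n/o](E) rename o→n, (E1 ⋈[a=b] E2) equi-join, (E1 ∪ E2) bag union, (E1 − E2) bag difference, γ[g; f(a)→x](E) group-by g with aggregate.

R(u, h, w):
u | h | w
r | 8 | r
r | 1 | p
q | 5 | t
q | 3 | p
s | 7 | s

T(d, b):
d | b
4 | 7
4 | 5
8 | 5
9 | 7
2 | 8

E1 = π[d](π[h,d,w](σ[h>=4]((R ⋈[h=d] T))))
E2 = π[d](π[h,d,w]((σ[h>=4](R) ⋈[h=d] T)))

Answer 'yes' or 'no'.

E1 row counts bottom-up:
  R → 5
  T → 5
  (R ⋈[h=d] T) → 1
  σ[h>=4]((R ⋈[h=d] T)) → 1
  π[h,d,w](σ[h>=4]((R ⋈[h=d] T))) → 1
  π[d](π[h,d,w](σ[h>=4]((R ⋈[h=d] T)))) → 1
E2 row counts bottom-up:
  R → 5
  σ[h>=4](R) → 3
  T → 5
  (σ[h>=4](R) ⋈[h=d] T) → 1
  π[h,d,w]((σ[h>=4](R) ⋈[h=d] T)) → 1
  π[d](π[h,d,w]((σ[h>=4](R) ⋈[h=d] T))) → 1

E1 and E2 produce the same multiset:
d
8

yes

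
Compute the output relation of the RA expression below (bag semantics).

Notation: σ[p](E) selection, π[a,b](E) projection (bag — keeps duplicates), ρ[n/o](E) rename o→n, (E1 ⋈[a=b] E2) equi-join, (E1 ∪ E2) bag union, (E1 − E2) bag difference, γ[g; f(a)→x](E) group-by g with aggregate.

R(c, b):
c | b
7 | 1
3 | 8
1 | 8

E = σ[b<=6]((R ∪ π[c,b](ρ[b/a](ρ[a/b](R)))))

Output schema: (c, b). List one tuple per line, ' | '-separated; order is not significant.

Stepwise |·|:
  R → 3
  R → 3
  ρ[a/b](R) → 3
  ρ[b/a](ρ[a/b](R)) → 3
  π[c,b](ρ[b/a](ρ[a/b](R))) → 3
  (R ∪ π[c,b](ρ[b/a](ρ[a/b](R)))) → 6
  σ[b<=6]((R ∪ π[c,b](ρ[b/a](ρ[a/b](R))))) → 2

== RESULT ==
c | b
7 | 1
7 | 1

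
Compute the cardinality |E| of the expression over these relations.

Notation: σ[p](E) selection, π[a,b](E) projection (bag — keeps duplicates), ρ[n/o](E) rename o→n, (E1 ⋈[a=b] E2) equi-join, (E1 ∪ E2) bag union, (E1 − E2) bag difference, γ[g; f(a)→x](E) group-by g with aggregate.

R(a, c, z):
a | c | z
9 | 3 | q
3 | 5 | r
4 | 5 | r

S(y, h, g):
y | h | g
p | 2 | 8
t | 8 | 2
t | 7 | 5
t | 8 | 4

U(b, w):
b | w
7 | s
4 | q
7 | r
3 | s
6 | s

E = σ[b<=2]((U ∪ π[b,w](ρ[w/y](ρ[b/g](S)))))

Row counts bottom-up:
  U → 5
  S → 4
  ρ[b/g](S) → 4
  ρ[w/y](ρ[b/g](S)) → 4
  π[b,w](ρ[w/y](ρ[b/g](S))) → 4
  (U ∪ π[b,w](ρ[w/y](ρ[b/g](S)))) → 9
  σ[b<=2]((U ∪ π[b,w](ρ[w/y](ρ[b/g](S))))) → 1

|E| = 1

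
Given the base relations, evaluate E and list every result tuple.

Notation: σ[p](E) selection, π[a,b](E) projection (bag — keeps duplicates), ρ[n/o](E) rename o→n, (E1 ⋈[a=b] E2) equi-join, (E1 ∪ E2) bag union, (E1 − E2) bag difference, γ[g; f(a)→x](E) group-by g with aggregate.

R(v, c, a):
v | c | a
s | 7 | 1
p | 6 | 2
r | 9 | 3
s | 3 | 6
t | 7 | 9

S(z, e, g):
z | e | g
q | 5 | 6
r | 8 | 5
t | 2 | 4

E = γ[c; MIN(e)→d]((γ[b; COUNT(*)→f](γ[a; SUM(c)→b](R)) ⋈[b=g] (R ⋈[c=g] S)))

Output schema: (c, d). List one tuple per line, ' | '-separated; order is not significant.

Stepwise |·|:
  R → 5
  γ[a; SUM(c)→b](R) → 5
  γ[b; COUNT(*)→f](γ[a; SUM(c)→b](R)) → 4
  R → 5
  S → 3
  (R ⋈[c=g] S) → 1
  (γ[b; COUNT(*)→f](γ[a; SUM(c)→b](R)) ⋈[b=g] (R ⋈[c=g] S)) → 1
  γ[c; MIN(e)→d]((γ[b; COUNT(*)→f](γ[a; SUM(c)→b](R)) ⋈[b=g] (R ⋈[c=g] S))) → 1

== RESULT ==
c | d
6 | 5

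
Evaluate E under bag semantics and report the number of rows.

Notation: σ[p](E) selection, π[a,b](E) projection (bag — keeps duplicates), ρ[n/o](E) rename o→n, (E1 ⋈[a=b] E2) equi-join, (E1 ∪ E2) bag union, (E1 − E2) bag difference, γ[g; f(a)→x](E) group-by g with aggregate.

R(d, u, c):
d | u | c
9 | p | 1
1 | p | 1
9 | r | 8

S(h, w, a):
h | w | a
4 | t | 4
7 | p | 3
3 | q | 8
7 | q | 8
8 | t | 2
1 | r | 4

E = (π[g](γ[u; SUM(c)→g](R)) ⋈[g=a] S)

Row counts bottom-up:
  R → 3
  γ[u; SUM(c)→g](R) → 2
  π[g](γ[u; SUM(c)→g](R)) → 2
  S → 6
  (π[g](γ[u; SUM(c)→g](R)) ⋈[g=a] S) → 3

|E| = 3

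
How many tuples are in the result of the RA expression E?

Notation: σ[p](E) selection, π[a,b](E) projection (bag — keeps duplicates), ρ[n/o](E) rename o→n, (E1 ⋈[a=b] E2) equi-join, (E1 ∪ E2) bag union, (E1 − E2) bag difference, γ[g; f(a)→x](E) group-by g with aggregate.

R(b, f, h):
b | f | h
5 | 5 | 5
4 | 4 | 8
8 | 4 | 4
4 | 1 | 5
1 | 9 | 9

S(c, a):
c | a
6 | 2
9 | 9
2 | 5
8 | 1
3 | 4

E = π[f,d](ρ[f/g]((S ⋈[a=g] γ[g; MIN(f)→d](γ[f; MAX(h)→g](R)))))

Stepwise |·|:
  S → 5
  R → 5
  γ[f; MAX(h)→g](R) → 4
  γ[g; MIN(f)→d](γ[f; MAX(h)→g](R)) → 3
  (S ⋈[a=g] γ[g; MIN(f)→d](γ[f; MAX(h)→g](R))) → 2
  ρ[f/g]((S ⋈[a=g] γ[g; MIN(f)→d](γ[f; MAX(h)→g](R)))) → 2
  π[f,d](ρ[f/g]((S ⋈[a=g] γ[g; MIN(f)→d](γ[f; MAX(h)→g](R))))) → 2

|E| = 2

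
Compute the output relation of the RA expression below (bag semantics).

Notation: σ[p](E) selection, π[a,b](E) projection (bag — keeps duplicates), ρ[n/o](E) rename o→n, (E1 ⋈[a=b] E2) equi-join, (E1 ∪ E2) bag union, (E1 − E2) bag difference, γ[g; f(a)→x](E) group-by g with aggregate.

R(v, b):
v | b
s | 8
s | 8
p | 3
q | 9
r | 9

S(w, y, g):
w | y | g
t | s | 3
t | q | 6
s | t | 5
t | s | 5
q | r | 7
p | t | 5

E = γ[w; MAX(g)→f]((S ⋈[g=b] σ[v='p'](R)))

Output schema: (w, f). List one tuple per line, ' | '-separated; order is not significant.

Stepwise |·|:
  S → 6
  R → 5
  σ[v='p'](R) → 1
  (S ⋈[g=b] σ[v='p'](R)) → 1
  γ[w; MAX(g)→f]((S ⋈[g=b] σ[v='p'](R))) → 1

== RESULT ==
w | f
t | 3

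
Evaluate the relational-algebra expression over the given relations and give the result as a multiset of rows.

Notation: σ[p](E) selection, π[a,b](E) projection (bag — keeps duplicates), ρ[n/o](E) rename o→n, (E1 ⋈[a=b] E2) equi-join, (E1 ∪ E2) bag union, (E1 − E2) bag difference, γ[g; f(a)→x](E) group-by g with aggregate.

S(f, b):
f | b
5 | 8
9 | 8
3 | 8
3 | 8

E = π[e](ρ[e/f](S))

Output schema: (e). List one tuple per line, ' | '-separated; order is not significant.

Subexpression sizes:
  S → 4
  ρ[e/f](S) → 4
  π[e](ρ[e/f](S)) → 4

== RESULT ==
e
3
3
5
9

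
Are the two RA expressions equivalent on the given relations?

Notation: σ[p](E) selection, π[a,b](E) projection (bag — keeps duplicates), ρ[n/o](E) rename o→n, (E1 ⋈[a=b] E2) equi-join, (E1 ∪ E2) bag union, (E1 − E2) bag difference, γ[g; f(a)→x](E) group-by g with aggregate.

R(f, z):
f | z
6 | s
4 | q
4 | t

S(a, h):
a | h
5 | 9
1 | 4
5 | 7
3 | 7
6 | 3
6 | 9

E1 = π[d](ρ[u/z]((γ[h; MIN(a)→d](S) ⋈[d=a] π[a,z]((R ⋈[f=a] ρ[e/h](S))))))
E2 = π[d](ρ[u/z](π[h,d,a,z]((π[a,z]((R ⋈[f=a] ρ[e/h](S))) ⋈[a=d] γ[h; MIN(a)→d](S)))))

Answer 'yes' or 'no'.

E1 subexpression sizes:
  S → 6
  γ[h; MIN(a)→d](S) → 4
  R → 3
  S → 6
  ρ[e/h](S) → 6
  (R ⋈[f=a] ρ[e/h](S)) → 2
  π[a,z]((R ⋈[f=a] ρ[e/h](S))) → 2
  (γ[h; MIN(a)→d](S) ⋈[d=a] π[a,z]((R ⋈[f=a] ρ[e/h](S)))) → 2
  ρ[u/z]((γ[h; MIN(a)→d](S) ⋈[d=a] π[a,z]((R ⋈[f=a] ρ[e/h](S))))) → 2
  π[d](ρ[u/z]((γ[h; MIN(a)→d](S) ⋈[d=a] π[a,z]((R ⋈[f=a] ρ[e/h](S)))))) → 2
E2 subexpression sizes:
  R → 3
  S → 6
  ρ[e/h](S) → 6
  (R ⋈[f=a] ρ[e/h](S)) → 2
  π[a,z]((R ⋈[f=a] ρ[e/h](S))) → 2
  S → 6
  γ[h; MIN(a)→d](S) → 4
  (π[a,z]((R ⋈[f=a] ρ[e/h](S))) ⋈[a=d] γ[h; MIN(a)→d](S)) → 2
  π[h,d,a,z]((π[a,z]((R ⋈[f=a] ρ[e/h](S))) ⋈[a=d] γ[h; MIN(a)→d](S))) → 2
  ρ[u/z](π[h,d,a,z]((π[a,z]((R ⋈[f=a] ρ[e/h](S))) ⋈[a=d] γ[h; MIN(a)→d](S)))) → 2
  π[d](ρ[u/z](π[h,d,a,z]((π[a,z]((R ⋈[f=a] ρ[e/h](S))) ⋈[a=d] γ[h; MIN(a)→d](S))))) → 2

E1 and E2 produce the same multiset:
d
6
6

yes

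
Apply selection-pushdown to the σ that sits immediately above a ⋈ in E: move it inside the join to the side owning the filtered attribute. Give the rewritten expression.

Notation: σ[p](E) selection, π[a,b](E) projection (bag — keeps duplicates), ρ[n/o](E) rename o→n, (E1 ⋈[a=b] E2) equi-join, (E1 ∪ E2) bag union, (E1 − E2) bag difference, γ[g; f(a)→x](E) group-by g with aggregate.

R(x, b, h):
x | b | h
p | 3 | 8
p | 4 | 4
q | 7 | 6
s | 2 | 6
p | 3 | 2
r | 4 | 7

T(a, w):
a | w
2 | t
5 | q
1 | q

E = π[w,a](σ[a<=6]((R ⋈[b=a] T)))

σ filters on a, owned by the right side.
E' = π[w,a]((R ⋈[b=a] σ[a<=6](T)))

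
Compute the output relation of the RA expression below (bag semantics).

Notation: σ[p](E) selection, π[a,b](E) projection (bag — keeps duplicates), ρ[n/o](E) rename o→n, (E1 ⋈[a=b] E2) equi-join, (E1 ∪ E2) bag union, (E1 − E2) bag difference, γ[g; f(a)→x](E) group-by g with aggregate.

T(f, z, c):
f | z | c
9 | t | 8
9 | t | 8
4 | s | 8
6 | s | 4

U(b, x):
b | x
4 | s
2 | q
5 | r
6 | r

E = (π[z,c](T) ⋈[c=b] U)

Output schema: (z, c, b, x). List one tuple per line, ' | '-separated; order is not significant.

Stepwise |·|:
  T → 4
  π[z,c](T) → 4
  U → 4
  (π[z,c](T) ⋈[c=b] U) → 1

== RESULT ==
z | c | b | x
s | 4 | 4 | s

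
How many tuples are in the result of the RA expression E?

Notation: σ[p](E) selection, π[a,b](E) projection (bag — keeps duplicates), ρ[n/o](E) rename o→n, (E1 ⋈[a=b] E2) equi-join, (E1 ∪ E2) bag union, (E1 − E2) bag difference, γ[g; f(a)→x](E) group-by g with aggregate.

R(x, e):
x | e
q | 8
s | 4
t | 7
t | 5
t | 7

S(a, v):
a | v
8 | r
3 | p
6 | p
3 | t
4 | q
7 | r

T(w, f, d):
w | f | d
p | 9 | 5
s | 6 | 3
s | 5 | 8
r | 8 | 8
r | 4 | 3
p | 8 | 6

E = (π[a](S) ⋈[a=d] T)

Stepwise |·|:
  S → 6
  π[a](S) → 6
  T → 6
  (π[a](S) ⋈[a=d] T) → 7

|E| = 7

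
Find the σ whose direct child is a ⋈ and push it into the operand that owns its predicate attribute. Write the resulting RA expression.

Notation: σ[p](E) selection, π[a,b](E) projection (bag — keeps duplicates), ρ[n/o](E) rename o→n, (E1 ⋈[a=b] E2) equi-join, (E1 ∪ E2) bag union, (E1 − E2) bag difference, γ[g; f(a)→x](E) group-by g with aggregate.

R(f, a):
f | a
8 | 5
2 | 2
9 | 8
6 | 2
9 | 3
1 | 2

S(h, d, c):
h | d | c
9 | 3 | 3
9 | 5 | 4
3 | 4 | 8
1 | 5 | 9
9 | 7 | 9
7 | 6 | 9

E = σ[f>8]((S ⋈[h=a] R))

σ filters on f, owned by the right side.
E' = (S ⋈[h=a] σ[f>8](R))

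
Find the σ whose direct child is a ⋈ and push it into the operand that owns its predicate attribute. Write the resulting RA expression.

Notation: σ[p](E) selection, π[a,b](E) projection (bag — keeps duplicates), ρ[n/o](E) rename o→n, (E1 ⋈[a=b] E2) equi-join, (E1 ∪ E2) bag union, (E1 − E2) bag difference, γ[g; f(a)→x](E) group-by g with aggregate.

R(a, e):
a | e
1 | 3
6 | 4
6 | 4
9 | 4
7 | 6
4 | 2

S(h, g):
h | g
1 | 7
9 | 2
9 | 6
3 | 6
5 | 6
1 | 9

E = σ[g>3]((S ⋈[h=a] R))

σ filters on g, owned by the left side.
E' = (σ[g>3](S) ⋈[h=a] R)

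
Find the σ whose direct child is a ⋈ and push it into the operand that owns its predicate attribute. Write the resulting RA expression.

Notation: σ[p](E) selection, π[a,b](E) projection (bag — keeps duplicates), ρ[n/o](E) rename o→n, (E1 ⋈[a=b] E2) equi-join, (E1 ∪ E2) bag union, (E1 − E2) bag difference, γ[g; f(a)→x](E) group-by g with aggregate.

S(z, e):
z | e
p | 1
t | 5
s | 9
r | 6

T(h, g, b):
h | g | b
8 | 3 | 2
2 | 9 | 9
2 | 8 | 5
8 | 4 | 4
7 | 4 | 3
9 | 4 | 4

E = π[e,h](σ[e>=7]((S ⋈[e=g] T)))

σ filters on e, owned by the left side.
E' = π[e,h]((σ[e>=7](S) ⋈[e=g] T))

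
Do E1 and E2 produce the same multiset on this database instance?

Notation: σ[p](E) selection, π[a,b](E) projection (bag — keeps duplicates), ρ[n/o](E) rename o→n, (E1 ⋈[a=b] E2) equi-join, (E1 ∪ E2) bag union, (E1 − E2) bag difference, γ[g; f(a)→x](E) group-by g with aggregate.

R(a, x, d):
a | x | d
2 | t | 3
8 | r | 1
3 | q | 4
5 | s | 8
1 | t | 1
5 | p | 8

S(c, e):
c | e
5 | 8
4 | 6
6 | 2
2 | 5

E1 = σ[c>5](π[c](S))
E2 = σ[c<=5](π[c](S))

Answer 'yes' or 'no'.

E1 stepwise |·|:
  S → 4
  π[c](S) → 4
  σ[c>5](π[c](S)) → 1
E2 stepwise |·|:
  S → 4
  π[c](S) → 4
  σ[c<=5](π[c](S)) → 3

E1 result:
c
6
E2 result:
c
2
4
5
Witness: (6,) appears 1× in E1 but 0× in E2.

no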